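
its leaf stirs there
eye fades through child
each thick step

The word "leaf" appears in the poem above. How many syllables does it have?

"leaf" has 1 syllable.

1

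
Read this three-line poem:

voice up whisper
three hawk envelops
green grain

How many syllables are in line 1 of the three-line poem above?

4

Line 1: voice (1), up (1), whisper (2) → 4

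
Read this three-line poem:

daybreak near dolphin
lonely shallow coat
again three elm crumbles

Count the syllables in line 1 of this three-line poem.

5

Line 1: daybreak (2), near (1), dolphin (2) → 5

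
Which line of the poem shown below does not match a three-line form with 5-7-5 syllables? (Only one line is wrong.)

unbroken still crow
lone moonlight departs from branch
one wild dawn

The third line

Line 1: unbroken(3) + still(1) + crow(1) = 5 ✓
Line 2: lone(1) + moonlight(2) + departs(2) + from(1) + branch(1) = 7 ✓
Line 3: one(1) + wild(1) + dawn(1) = 3 (expected 5)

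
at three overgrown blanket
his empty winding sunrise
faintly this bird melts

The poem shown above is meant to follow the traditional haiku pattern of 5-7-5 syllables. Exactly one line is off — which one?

Line 1

Line 1: at(1) + three(1) + overgrown(3) + blanket(2) = 7 (expected 5)
Line 2: his(1) + empty(2) + winding(2) + sunrise(2) = 7 ✓
Line 3: faintly(2) + this(1) + bird(1) + melts(1) = 5 ✓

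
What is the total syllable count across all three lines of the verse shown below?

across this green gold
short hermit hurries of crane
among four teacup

17

Line 1: across(2) + this(1) + green(1) + gold(1) = 5
Line 2: short(1) + hermit(2) + hurries(2) + of(1) + crane(1) = 7
Line 3: among(2) + four(1) + teacup(2) = 5
Total: 5 + 7 + 5 = 17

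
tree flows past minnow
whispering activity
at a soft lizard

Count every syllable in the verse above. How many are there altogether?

Line 1: tree(1) + flows(1) + past(1) + minnow(2) = 5
Line 2: whispering(3) + activity(4) = 7
Line 3: at(1) + a(1) + soft(1) + lizard(2) = 5
Total: 5 + 7 + 5 = 17

17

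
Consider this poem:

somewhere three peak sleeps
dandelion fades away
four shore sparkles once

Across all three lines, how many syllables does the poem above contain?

Line 1: somewhere(2) + three(1) + peak(1) + sleeps(1) = 5
Line 2: dandelion(4) + fades(1) + away(2) = 7
Line 3: four(1) + shore(1) + sparkles(2) + once(1) = 5
Total: 5 + 7 + 5 = 17

17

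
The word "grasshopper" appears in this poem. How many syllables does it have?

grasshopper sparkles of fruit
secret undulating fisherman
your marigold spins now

3

"grasshopper" has 3 syllables.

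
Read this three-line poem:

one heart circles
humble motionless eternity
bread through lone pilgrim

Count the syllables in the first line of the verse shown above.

The first line: "one heart circles": 1+1+2 = 4

4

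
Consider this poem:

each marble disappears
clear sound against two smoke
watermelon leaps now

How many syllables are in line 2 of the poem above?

Line 2: "clear sound against two smoke": 1+1+2+1+1 = 6

6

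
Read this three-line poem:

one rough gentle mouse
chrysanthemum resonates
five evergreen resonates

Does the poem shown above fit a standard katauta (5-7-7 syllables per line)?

Line 1: one (1), rough (1), gentle (2), mouse (1) → 5 ✓
Line 2: chrysanthemum (4), resonates (3) → 7 ✓
Line 3: five (1), evergreen (3), resonates (3) → 7 ✓

Yes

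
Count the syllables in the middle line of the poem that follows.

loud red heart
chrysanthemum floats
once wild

The middle line: "chrysanthemum floats": 4+1 = 5

5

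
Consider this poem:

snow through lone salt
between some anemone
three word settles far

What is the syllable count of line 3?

5

Line 3: three(1) + word(1) + settles(2) + far(1) = 5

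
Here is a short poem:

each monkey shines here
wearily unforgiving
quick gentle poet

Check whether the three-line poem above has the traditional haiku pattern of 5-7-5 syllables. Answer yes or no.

Line 1: each (1), monkey (2), shines (1), here (1) → 5 ✓
Line 2: wearily (3), unforgiving (4) → 7 ✓
Line 3: quick (1), gentle (2), poet (2) → 5 ✓

Yes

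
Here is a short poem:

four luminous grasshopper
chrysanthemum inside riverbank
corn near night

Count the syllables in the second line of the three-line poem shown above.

The second line: "chrysanthemum inside riverbank": 4+2+3 = 9

9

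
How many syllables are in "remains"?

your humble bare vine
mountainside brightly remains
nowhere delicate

2

"remains" has 2 syllables.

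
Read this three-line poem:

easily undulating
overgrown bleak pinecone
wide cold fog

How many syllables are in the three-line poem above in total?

Line 1: easily (3), undulating (4) → 7
Line 2: overgrown (3), bleak (1), pinecone (2) → 6
Line 3: wide (1), cold (1), fog (1) → 3
Total: 7 + 6 + 3 = 16

16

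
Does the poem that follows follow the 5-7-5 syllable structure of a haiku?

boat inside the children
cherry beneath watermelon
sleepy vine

No

Line 1: boat(1) + inside(2) + the(1) + children(2) = 6 (expected 5)
Line 2: cherry(2) + beneath(2) + watermelon(4) = 8 (expected 7)
Line 3: sleepy(2) + vine(1) = 3 (expected 5)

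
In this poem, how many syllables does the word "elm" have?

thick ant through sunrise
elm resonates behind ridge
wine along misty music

1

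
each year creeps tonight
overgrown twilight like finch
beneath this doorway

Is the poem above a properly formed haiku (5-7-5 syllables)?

Yes

Line 1: each (1), year (1), creeps (1), tonight (2) → 5 ✓
Line 2: overgrown (3), twilight (2), like (1), finch (1) → 7 ✓
Line 3: beneath (2), this (1), doorway (2) → 5 ✓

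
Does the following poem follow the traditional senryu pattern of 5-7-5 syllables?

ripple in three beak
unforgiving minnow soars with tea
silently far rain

No

Line 1: ripple(2) + in(1) + three(1) + beak(1) = 5 ✓
Line 2: unforgiving(4) + minnow(2) + soars(1) + with(1) + tea(1) = 9 (expected 7)
Line 3: silently(3) + far(1) + rain(1) = 5 ✓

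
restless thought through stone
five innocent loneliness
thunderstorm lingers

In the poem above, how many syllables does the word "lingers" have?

2

"lingers" has 2 syllables.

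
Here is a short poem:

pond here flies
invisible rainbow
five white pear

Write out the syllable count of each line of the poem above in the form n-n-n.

Line 1: pond (1), here (1), flies (1) → 3
Line 2: invisible (4), rainbow (2) → 6
Line 3: five (1), white (1), pear (1) → 3

3-6-3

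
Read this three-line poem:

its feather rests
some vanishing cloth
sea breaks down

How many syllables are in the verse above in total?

12

Line 1: its (1), feather (2), rests (1) → 4
Line 2: some (1), vanishing (3), cloth (1) → 5
Line 3: sea (1), breaks (1), down (1) → 3
Total: 4 + 5 + 3 = 12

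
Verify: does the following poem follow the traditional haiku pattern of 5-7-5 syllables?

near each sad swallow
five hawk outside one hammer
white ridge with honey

Yes

Line 1: near(1) + each(1) + sad(1) + swallow(2) = 5 ✓
Line 2: five(1) + hawk(1) + outside(2) + one(1) + hammer(2) = 7 ✓
Line 3: white(1) + ridge(1) + with(1) + honey(2) = 5 ✓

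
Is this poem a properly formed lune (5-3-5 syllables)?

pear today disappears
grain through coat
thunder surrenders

No

Line 1: pear (1), today (2), disappears (3) → 6 (expected 5)
Line 2: grain (1), through (1), coat (1) → 3 ✓
Line 3: thunder (2), surrenders (3) → 5 ✓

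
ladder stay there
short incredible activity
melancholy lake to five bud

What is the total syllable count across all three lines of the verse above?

21

Line 1: "ladder stay there": 2+1+1 = 4
Line 2: "short incredible activity": 1+4+4 = 9
Line 3: "melancholy lake to five bud": 4+1+1+1+1 = 8
Total: 4 + 9 + 8 = 21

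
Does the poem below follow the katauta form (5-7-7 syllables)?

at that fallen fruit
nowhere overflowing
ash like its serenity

No

Line 1: at (1), that (1), fallen (2), fruit (1) → 5 ✓
Line 2: nowhere (2), overflowing (4) → 6 (expected 7)
Line 3: ash (1), like (1), its (1), serenity (4) → 7 ✓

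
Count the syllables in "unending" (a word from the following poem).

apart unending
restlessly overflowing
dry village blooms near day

3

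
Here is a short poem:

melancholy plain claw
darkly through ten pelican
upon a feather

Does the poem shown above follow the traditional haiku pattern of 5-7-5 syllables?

Line 1: melancholy (4), plain (1), claw (1) → 6 (expected 5)
Line 2: darkly (2), through (1), ten (1), pelican (3) → 7 ✓
Line 3: upon (2), a (1), feather (2) → 5 ✓

No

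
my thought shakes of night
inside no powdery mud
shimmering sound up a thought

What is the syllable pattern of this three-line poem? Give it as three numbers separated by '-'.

Line 1: my (1), thought (1), shakes (1), of (1), night (1) → 5
Line 2: inside (2), no (1), powdery (3), mud (1) → 7
Line 3: shimmering (3), sound (1), up (1), a (1), thought (1) → 7

5-7-7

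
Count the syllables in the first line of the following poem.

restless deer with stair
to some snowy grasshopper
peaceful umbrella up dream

The first line: "restless deer with stair": 2+1+1+1 = 5

5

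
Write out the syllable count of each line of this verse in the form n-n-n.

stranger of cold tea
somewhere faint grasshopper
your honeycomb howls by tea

Line 1: stranger(2) + of(1) + cold(1) + tea(1) = 5
Line 2: somewhere(2) + faint(1) + grasshopper(3) = 6
Line 3: your(1) + honeycomb(3) + howls(1) + by(1) + tea(1) = 7

5-6-7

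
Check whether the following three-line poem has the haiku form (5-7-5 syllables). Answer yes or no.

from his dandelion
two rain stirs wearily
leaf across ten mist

Line 1: from (1), his (1), dandelion (4) → 6 (expected 5)
Line 2: two (1), rain (1), stirs (1), wearily (3) → 6 (expected 7)
Line 3: leaf (1), across (2), ten (1), mist (1) → 5 ✓

No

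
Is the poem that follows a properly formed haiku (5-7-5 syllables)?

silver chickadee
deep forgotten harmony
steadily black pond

Yes

Line 1: silver(2) + chickadee(3) = 5 ✓
Line 2: deep(1) + forgotten(3) + harmony(3) = 7 ✓
Line 3: steadily(3) + black(1) + pond(1) = 5 ✓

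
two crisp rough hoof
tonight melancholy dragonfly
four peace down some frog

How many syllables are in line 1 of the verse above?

Line 1: two (1), crisp (1), rough (1), hoof (1) → 4

4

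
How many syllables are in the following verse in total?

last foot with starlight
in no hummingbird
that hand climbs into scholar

Line 1: last(1) + foot(1) + with(1) + starlight(2) = 5
Line 2: in(1) + no(1) + hummingbird(3) = 5
Line 3: that(1) + hand(1) + climbs(1) + into(2) + scholar(2) = 7
Total: 5 + 5 + 7 = 17

17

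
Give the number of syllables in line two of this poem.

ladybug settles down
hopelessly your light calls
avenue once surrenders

Line two: "hopelessly your light calls": 3+1+1+1 = 6

6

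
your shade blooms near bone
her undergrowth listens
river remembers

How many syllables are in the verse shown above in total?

Line 1: your (1), shade (1), blooms (1), near (1), bone (1) → 5
Line 2: her (1), undergrowth (3), listens (2) → 6
Line 3: river (2), remembers (3) → 5
Total: 5 + 6 + 5 = 16

16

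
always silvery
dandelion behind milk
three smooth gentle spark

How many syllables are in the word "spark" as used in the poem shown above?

1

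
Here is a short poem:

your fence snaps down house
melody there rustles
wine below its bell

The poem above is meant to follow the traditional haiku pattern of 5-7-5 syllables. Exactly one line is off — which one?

Line 2

Line 1: your (1), fence (1), snaps (1), down (1), house (1) → 5 ✓
Line 2: melody (3), there (1), rustles (2) → 6 (expected 7)
Line 3: wine (1), below (2), its (1), bell (1) → 5 ✓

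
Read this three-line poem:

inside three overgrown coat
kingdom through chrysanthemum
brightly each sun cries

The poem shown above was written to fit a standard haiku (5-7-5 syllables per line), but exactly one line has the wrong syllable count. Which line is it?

The first line

Line 1: inside(2) + three(1) + overgrown(3) + coat(1) = 7 (expected 5)
Line 2: kingdom(2) + through(1) + chrysanthemum(4) = 7 ✓
Line 3: brightly(2) + each(1) + sun(1) + cries(1) = 5 ✓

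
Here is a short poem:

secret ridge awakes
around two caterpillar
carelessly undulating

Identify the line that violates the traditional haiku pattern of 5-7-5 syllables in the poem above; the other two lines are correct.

The third line

Line 1: "secret ridge awakes": 2+1+2 = 5 ✓
Line 2: "around two caterpillar": 2+1+4 = 7 ✓
Line 3: "carelessly undulating": 3+4 = 7 (expected 5)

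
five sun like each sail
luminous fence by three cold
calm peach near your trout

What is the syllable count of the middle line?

7

The middle line: luminous (3), fence (1), by (1), three (1), cold (1) → 7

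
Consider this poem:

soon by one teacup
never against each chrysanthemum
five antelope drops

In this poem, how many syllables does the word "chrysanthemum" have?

4

"chrysanthemum" has 4 syllables.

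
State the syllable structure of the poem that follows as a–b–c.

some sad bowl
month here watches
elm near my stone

Line 1: some (1), sad (1), bowl (1) → 3
Line 2: month (1), here (1), watches (2) → 4
Line 3: elm (1), near (1), my (1), stone (1) → 4

3–4–4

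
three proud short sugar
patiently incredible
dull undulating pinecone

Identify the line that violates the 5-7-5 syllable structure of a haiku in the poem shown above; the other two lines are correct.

Line 1: three (1), proud (1), short (1), sugar (2) → 5 ✓
Line 2: patiently (3), incredible (4) → 7 ✓
Line 3: dull (1), undulating (4), pinecone (2) → 7 (expected 5)

The third line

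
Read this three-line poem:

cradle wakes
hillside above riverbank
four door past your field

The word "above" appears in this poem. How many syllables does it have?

2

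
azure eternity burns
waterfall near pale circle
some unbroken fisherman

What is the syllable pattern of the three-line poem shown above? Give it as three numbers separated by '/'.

Line 1: azure(2) + eternity(4) + burns(1) = 7
Line 2: waterfall(3) + near(1) + pale(1) + circle(2) = 7
Line 3: some(1) + unbroken(3) + fisherman(3) = 7

7/7/7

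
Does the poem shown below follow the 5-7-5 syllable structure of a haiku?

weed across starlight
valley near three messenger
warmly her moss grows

Yes

Line 1: "weed across starlight": 1+2+2 = 5 ✓
Line 2: "valley near three messenger": 2+1+1+3 = 7 ✓
Line 3: "warmly her moss grows": 2+1+1+1 = 5 ✓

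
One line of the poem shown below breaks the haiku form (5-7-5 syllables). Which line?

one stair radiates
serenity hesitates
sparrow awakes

Line 3

Line 1: one(1) + stair(1) + radiates(3) = 5 ✓
Line 2: serenity(4) + hesitates(3) = 7 ✓
Line 3: sparrow(2) + awakes(2) = 4 (expected 5)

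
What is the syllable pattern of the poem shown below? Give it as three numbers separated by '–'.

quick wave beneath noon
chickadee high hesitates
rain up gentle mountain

Line 1: "quick wave beneath noon": 1+1+2+1 = 5
Line 2: "chickadee high hesitates": 3+1+3 = 7
Line 3: "rain up gentle mountain": 1+1+2+2 = 6

5–7–6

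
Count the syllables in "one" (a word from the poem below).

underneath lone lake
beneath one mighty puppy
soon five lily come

1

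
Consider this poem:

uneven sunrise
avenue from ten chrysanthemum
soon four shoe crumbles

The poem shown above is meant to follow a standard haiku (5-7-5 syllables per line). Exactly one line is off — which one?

Line 2

Line 1: uneven (3), sunrise (2) → 5 ✓
Line 2: avenue (3), from (1), ten (1), chrysanthemum (4) → 9 (expected 7)
Line 3: soon (1), four (1), shoe (1), crumbles (2) → 5 ✓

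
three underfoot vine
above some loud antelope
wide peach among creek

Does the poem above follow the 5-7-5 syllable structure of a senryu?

Line 1: three (1), underfoot (3), vine (1) → 5 ✓
Line 2: above (2), some (1), loud (1), antelope (3) → 7 ✓
Line 3: wide (1), peach (1), among (2), creek (1) → 5 ✓

Yes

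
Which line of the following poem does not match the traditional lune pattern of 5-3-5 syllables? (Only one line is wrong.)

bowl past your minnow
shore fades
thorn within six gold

Line 2

Line 1: "bowl past your minnow": 1+1+1+2 = 5 ✓
Line 2: "shore fades": 1+1 = 2 (expected 3)
Line 3: "thorn within six gold": 1+2+1+1 = 5 ✓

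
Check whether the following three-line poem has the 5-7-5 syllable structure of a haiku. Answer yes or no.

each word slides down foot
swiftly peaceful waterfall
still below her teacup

Line 1: each(1) + word(1) + slides(1) + down(1) + foot(1) = 5 ✓
Line 2: swiftly(2) + peaceful(2) + waterfall(3) = 7 ✓
Line 3: still(1) + below(2) + her(1) + teacup(2) = 6 (expected 5)

No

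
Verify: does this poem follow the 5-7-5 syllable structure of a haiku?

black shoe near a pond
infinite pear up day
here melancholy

No

Line 1: black (1), shoe (1), near (1), a (1), pond (1) → 5 ✓
Line 2: infinite (3), pear (1), up (1), day (1) → 6 (expected 7)
Line 3: here (1), melancholy (4) → 5 ✓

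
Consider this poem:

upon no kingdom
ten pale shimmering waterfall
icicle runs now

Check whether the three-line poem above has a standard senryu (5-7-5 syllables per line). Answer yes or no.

Line 1: "upon no kingdom": 2+1+2 = 5 ✓
Line 2: "ten pale shimmering waterfall": 1+1+3+3 = 8 (expected 7)
Line 3: "icicle runs now": 3+1+1 = 5 ✓

No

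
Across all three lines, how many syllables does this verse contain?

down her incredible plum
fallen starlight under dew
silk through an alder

Line 1: down(1) + her(1) + incredible(4) + plum(1) = 7
Line 2: fallen(2) + starlight(2) + under(2) + dew(1) = 7
Line 3: silk(1) + through(1) + an(1) + alder(2) = 5
Total: 7 + 7 + 5 = 19

19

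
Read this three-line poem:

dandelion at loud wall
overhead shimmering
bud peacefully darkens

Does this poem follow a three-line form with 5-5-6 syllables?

No

Line 1: dandelion (4), at (1), loud (1), wall (1) → 7 (expected 5)
Line 2: overhead (3), shimmering (3) → 6 (expected 5)
Line 3: bud (1), peacefully (3), darkens (2) → 6 ✓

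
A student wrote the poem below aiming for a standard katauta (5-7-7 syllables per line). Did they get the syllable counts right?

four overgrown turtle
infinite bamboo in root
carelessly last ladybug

No

Line 1: "four overgrown turtle": 1+3+2 = 6 (expected 5)
Line 2: "infinite bamboo in root": 3+2+1+1 = 7 ✓
Line 3: "carelessly last ladybug": 3+1+3 = 7 ✓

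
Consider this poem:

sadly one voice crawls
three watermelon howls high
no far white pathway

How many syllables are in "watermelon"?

4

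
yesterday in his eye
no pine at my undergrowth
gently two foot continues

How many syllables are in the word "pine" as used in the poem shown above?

"pine" has 1 syllable.

1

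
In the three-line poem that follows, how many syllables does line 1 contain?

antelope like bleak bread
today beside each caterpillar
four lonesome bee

6

Line 1: "antelope like bleak bread": 3+1+1+1 = 6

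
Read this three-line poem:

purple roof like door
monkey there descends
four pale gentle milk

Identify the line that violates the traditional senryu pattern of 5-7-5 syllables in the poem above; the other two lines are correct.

Line 2

Line 1: "purple roof like door": 2+1+1+1 = 5 ✓
Line 2: "monkey there descends": 2+1+2 = 5 (expected 7)
Line 3: "four pale gentle milk": 1+1+2+1 = 5 ✓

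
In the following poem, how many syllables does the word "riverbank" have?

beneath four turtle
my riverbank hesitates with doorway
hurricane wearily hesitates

3

"riverbank" has 3 syllables.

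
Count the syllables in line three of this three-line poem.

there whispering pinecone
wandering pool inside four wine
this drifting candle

Line three: this (1), drifting (2), candle (2) → 5

5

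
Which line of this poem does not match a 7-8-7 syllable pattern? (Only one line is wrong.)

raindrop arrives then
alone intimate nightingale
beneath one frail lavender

Line 1: raindrop (2), arrives (2), then (1) → 5 (expected 7)
Line 2: alone (2), intimate (3), nightingale (3) → 8 ✓
Line 3: beneath (2), one (1), frail (1), lavender (3) → 7 ✓

The first line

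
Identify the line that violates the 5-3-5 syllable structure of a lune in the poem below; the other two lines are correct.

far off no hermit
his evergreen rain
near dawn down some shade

Line 1: far (1), off (1), no (1), hermit (2) → 5 ✓
Line 2: his (1), evergreen (3), rain (1) → 5 (expected 3)
Line 3: near (1), dawn (1), down (1), some (1), shade (1) → 5 ✓

Line 2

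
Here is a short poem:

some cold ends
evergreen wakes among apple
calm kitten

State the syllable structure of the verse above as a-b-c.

3-8-3

Line 1: some(1) + cold(1) + ends(1) = 3
Line 2: evergreen(3) + wakes(1) + among(2) + apple(2) = 8
Line 3: calm(1) + kitten(2) = 3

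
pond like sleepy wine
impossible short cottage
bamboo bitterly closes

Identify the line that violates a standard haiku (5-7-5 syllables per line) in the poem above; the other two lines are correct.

Line 1: pond(1) + like(1) + sleepy(2) + wine(1) = 5 ✓
Line 2: impossible(4) + short(1) + cottage(2) = 7 ✓
Line 3: bamboo(2) + bitterly(3) + closes(2) = 7 (expected 5)

Line 3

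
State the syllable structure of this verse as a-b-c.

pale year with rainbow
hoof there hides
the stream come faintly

5-3-5

Line 1: pale(1) + year(1) + with(1) + rainbow(2) = 5
Line 2: hoof(1) + there(1) + hides(1) = 3
Line 3: the(1) + stream(1) + come(1) + faintly(2) = 5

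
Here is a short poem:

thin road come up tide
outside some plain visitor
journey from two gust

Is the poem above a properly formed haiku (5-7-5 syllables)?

Line 1: "thin road come up tide": 1+1+1+1+1 = 5 ✓
Line 2: "outside some plain visitor": 2+1+1+3 = 7 ✓
Line 3: "journey from two gust": 2+1+1+1 = 5 ✓

Yes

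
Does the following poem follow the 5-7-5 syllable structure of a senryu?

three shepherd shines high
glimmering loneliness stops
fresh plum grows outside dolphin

Line 1: three(1) + shepherd(2) + shines(1) + high(1) = 5 ✓
Line 2: glimmering(3) + loneliness(3) + stops(1) = 7 ✓
Line 3: fresh(1) + plum(1) + grows(1) + outside(2) + dolphin(2) = 7 (expected 5)

No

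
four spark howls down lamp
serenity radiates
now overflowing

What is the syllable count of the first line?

The first line: four(1) + spark(1) + howls(1) + down(1) + lamp(1) = 5

5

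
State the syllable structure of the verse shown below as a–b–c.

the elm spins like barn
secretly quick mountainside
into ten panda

5–7–5

Line 1: "the elm spins like barn": 1+1+1+1+1 = 5
Line 2: "secretly quick mountainside": 3+1+3 = 7
Line 3: "into ten panda": 2+1+2 = 5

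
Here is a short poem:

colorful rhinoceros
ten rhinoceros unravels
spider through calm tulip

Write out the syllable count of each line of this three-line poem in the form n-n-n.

7-8-6

Line 1: colorful(3) + rhinoceros(4) = 7
Line 2: ten(1) + rhinoceros(4) + unravels(3) = 8
Line 3: spider(2) + through(1) + calm(1) + tulip(2) = 6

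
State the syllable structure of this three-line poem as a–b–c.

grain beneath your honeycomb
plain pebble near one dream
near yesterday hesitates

Line 1: grain(1) + beneath(2) + your(1) + honeycomb(3) = 7
Line 2: plain(1) + pebble(2) + near(1) + one(1) + dream(1) = 6
Line 3: near(1) + yesterday(3) + hesitates(3) = 7

7–6–7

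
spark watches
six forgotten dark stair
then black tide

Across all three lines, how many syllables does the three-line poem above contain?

12

Line 1: "spark watches": 1+2 = 3
Line 2: "six forgotten dark stair": 1+3+1+1 = 6
Line 3: "then black tide": 1+1+1 = 3
Total: 3 + 6 + 3 = 12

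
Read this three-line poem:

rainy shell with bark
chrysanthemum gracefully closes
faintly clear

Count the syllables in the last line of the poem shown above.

3

The last line: faintly(2) + clear(1) = 3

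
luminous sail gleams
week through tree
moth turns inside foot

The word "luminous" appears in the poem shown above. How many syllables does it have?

3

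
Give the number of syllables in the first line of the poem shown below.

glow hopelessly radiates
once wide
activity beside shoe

The first line: glow(1) + hopelessly(3) + radiates(3) = 7

7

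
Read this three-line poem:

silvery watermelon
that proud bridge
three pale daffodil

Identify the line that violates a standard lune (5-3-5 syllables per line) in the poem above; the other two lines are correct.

Line 1: silvery(3) + watermelon(4) = 7 (expected 5)
Line 2: that(1) + proud(1) + bridge(1) = 3 ✓
Line 3: three(1) + pale(1) + daffodil(3) = 5 ✓

The first line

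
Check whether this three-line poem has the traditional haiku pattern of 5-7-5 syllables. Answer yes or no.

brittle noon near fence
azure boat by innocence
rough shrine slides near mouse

Line 1: "brittle noon near fence": 2+1+1+1 = 5 ✓
Line 2: "azure boat by innocence": 2+1+1+3 = 7 ✓
Line 3: "rough shrine slides near mouse": 1+1+1+1+1 = 5 ✓

Yes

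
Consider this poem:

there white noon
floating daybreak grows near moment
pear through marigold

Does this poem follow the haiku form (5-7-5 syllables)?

No

Line 1: "there white noon": 1+1+1 = 3 (expected 5)
Line 2: "floating daybreak grows near moment": 2+2+1+1+2 = 8 (expected 7)
Line 3: "pear through marigold": 1+1+3 = 5 ✓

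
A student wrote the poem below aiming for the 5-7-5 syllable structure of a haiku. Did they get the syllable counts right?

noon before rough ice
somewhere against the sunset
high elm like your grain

Yes

Line 1: noon(1) + before(2) + rough(1) + ice(1) = 5 ✓
Line 2: somewhere(2) + against(2) + the(1) + sunset(2) = 7 ✓
Line 3: high(1) + elm(1) + like(1) + your(1) + grain(1) = 5 ✓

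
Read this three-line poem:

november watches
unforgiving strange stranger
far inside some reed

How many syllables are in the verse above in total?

Line 1: "november watches": 3+2 = 5
Line 2: "unforgiving strange stranger": 4+1+2 = 7
Line 3: "far inside some reed": 1+2+1+1 = 5
Total: 5 + 7 + 5 = 17

17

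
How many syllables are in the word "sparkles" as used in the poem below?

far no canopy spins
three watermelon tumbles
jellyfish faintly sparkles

"sparkles" has 2 syllables.

2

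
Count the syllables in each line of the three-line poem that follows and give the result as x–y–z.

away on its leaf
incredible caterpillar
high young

5–8–2

Line 1: "away on its leaf": 2+1+1+1 = 5
Line 2: "incredible caterpillar": 4+4 = 8
Line 3: "high young": 1+1 = 2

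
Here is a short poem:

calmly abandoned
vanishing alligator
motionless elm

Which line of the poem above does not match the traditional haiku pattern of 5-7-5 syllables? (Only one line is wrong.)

The third line

Line 1: calmly(2) + abandoned(3) = 5 ✓
Line 2: vanishing(3) + alligator(4) = 7 ✓
Line 3: motionless(3) + elm(1) = 4 (expected 5)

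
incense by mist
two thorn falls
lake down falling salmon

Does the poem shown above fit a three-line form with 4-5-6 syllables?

Line 1: "incense by mist": 2+1+1 = 4 ✓
Line 2: "two thorn falls": 1+1+1 = 3 (expected 5)
Line 3: "lake down falling salmon": 1+1+2+2 = 6 ✓

No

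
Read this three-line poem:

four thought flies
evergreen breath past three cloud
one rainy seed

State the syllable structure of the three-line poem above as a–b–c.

Line 1: four(1) + thought(1) + flies(1) = 3
Line 2: evergreen(3) + breath(1) + past(1) + three(1) + cloud(1) = 7
Line 3: one(1) + rainy(2) + seed(1) = 4

3–7–4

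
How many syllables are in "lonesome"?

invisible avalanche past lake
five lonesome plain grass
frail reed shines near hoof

2

"lonesome" has 2 syllables.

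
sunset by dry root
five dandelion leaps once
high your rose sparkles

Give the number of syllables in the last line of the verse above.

The last line: high (1), your (1), rose (1), sparkles (2) → 5

5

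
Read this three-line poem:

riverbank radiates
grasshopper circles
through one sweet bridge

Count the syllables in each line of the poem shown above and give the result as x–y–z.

6–5–4

Line 1: riverbank(3) + radiates(3) = 6
Line 2: grasshopper(3) + circles(2) = 5
Line 3: through(1) + one(1) + sweet(1) + bridge(1) = 4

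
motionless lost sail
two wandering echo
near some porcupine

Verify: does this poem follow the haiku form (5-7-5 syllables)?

Line 1: "motionless lost sail": 3+1+1 = 5 ✓
Line 2: "two wandering echo": 1+3+2 = 6 (expected 7)
Line 3: "near some porcupine": 1+1+3 = 5 ✓

No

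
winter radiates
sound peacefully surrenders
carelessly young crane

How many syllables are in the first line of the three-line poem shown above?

5

The first line: winter(2) + radiates(3) = 5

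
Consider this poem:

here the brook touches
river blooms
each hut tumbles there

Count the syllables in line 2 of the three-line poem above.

Line 2: "river blooms": 2+1 = 3

3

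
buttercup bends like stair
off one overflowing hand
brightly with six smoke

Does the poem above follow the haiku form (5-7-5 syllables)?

No

Line 1: buttercup(3) + bends(1) + like(1) + stair(1) = 6 (expected 5)
Line 2: off(1) + one(1) + overflowing(4) + hand(1) = 7 ✓
Line 3: brightly(2) + with(1) + six(1) + smoke(1) = 5 ✓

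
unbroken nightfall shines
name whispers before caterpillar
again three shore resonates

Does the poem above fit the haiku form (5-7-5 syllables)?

Line 1: unbroken (3), nightfall (2), shines (1) → 6 (expected 5)
Line 2: name (1), whispers (2), before (2), caterpillar (4) → 9 (expected 7)
Line 3: again (2), three (1), shore (1), resonates (3) → 7 (expected 5)

No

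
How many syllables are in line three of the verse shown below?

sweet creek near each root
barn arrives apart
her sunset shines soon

5

Line three: "her sunset shines soon": 1+2+1+1 = 5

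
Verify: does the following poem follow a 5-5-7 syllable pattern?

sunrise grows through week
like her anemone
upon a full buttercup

No

Line 1: "sunrise grows through week": 2+1+1+1 = 5 ✓
Line 2: "like her anemone": 1+1+4 = 6 (expected 5)
Line 3: "upon a full buttercup": 2+1+1+3 = 7 ✓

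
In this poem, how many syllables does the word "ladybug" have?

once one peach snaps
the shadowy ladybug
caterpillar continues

"ladybug" has 3 syllables.

3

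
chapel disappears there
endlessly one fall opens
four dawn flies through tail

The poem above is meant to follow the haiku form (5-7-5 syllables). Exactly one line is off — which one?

Line 1: chapel (2), disappears (3), there (1) → 6 (expected 5)
Line 2: endlessly (3), one (1), fall (1), opens (2) → 7 ✓
Line 3: four (1), dawn (1), flies (1), through (1), tail (1) → 5 ✓

Line 1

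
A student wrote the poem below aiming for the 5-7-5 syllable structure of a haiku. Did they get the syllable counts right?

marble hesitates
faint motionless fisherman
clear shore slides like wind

Line 1: "marble hesitates": 2+3 = 5 ✓
Line 2: "faint motionless fisherman": 1+3+3 = 7 ✓
Line 3: "clear shore slides like wind": 1+1+1+1+1 = 5 ✓

Yes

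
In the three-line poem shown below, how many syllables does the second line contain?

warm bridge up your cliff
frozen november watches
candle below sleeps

7

The second line: "frozen november watches": 2+3+2 = 7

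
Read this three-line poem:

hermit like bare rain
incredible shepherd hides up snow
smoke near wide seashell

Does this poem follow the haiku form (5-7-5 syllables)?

Line 1: "hermit like bare rain": 2+1+1+1 = 5 ✓
Line 2: "incredible shepherd hides up snow": 4+2+1+1+1 = 9 (expected 7)
Line 3: "smoke near wide seashell": 1+1+1+2 = 5 ✓

No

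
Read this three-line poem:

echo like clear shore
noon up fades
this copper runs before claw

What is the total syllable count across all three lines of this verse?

Line 1: "echo like clear shore": 2+1+1+1 = 5
Line 2: "noon up fades": 1+1+1 = 3
Line 3: "this copper runs before claw": 1+2+1+2+1 = 7
Total: 5 + 3 + 7 = 15

15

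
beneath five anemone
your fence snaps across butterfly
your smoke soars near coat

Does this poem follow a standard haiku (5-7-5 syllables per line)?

No

Line 1: beneath(2) + five(1) + anemone(4) = 7 (expected 5)
Line 2: your(1) + fence(1) + snaps(1) + across(2) + butterfly(3) = 8 (expected 7)
Line 3: your(1) + smoke(1) + soars(1) + near(1) + coat(1) = 5 ✓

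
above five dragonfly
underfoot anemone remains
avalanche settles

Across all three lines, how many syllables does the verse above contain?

20

Line 1: above(2) + five(1) + dragonfly(3) = 6
Line 2: underfoot(3) + anemone(4) + remains(2) = 9
Line 3: avalanche(3) + settles(2) = 5
Total: 6 + 9 + 5 = 20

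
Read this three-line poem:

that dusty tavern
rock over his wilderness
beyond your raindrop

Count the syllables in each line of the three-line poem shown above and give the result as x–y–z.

Line 1: "that dusty tavern": 1+2+2 = 5
Line 2: "rock over his wilderness": 1+2+1+3 = 7
Line 3: "beyond your raindrop": 2+1+2 = 5

5–7–5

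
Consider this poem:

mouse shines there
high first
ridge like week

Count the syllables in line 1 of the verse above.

3

Line 1: mouse (1), shines (1), there (1) → 3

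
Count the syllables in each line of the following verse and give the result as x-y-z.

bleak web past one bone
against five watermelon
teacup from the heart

5-7-5

Line 1: bleak(1) + web(1) + past(1) + one(1) + bone(1) = 5
Line 2: against(2) + five(1) + watermelon(4) = 7
Line 3: teacup(2) + from(1) + the(1) + heart(1) = 5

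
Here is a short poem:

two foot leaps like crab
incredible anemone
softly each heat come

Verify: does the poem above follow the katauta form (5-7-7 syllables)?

No

Line 1: "two foot leaps like crab": 1+1+1+1+1 = 5 ✓
Line 2: "incredible anemone": 4+4 = 8 (expected 7)
Line 3: "softly each heat come": 2+1+1+1 = 5 (expected 7)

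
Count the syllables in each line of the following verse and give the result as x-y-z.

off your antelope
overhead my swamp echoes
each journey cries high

Line 1: "off your antelope": 1+1+3 = 5
Line 2: "overhead my swamp echoes": 3+1+1+2 = 7
Line 3: "each journey cries high": 1+2+1+1 = 5

5-7-5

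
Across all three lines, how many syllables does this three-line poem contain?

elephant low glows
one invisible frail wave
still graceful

Line 1: elephant(3) + low(1) + glows(1) = 5
Line 2: one(1) + invisible(4) + frail(1) + wave(1) = 7
Line 3: still(1) + graceful(2) = 3
Total: 5 + 7 + 3 = 15

15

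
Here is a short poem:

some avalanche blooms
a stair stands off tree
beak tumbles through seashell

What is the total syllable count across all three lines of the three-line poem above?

16

Line 1: "some avalanche blooms": 1+3+1 = 5
Line 2: "a stair stands off tree": 1+1+1+1+1 = 5
Line 3: "beak tumbles through seashell": 1+2+1+2 = 6
Total: 5 + 5 + 6 = 16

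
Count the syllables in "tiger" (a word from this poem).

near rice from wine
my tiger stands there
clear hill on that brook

"tiger" has 2 syllables.

2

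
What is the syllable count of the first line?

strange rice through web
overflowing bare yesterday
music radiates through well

4

The first line: "strange rice through web": 1+1+1+1 = 4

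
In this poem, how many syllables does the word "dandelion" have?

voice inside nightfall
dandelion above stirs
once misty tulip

4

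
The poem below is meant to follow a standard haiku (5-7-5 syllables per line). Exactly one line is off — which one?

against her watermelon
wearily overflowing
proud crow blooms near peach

Line 1: against (2), her (1), watermelon (4) → 7 (expected 5)
Line 2: wearily (3), overflowing (4) → 7 ✓
Line 3: proud (1), crow (1), blooms (1), near (1), peach (1) → 5 ✓

Line 1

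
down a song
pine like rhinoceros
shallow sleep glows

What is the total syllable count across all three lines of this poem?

Line 1: down (1), a (1), song (1) → 3
Line 2: pine (1), like (1), rhinoceros (4) → 6
Line 3: shallow (2), sleep (1), glows (1) → 4
Total: 3 + 6 + 4 = 13

13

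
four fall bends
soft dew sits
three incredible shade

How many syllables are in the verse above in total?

Line 1: four(1) + fall(1) + bends(1) = 3
Line 2: soft(1) + dew(1) + sits(1) = 3
Line 3: three(1) + incredible(4) + shade(1) = 6
Total: 3 + 3 + 6 = 12

12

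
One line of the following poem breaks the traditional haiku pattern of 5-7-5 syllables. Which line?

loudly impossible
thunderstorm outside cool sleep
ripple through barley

Line 1

Line 1: loudly (2), impossible (4) → 6 (expected 5)
Line 2: thunderstorm (3), outside (2), cool (1), sleep (1) → 7 ✓
Line 3: ripple (2), through (1), barley (2) → 5 ✓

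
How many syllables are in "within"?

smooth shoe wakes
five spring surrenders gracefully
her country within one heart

2

"within" has 2 syllables.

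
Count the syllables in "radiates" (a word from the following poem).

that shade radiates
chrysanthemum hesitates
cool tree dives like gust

3

"radiates" has 3 syllables.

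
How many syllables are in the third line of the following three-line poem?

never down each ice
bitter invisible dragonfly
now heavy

3

The third line: now(1) + heavy(2) = 3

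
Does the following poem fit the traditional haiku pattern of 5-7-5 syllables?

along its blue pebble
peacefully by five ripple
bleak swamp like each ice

Line 1: along (2), its (1), blue (1), pebble (2) → 6 (expected 5)
Line 2: peacefully (3), by (1), five (1), ripple (2) → 7 ✓
Line 3: bleak (1), swamp (1), like (1), each (1), ice (1) → 5 ✓

No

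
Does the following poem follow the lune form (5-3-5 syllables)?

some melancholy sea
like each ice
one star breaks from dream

No

Line 1: "some melancholy sea": 1+4+1 = 6 (expected 5)
Line 2: "like each ice": 1+1+1 = 3 ✓
Line 3: "one star breaks from dream": 1+1+1+1+1 = 5 ✓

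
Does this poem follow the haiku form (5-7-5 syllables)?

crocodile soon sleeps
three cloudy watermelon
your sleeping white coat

Yes

Line 1: crocodile(3) + soon(1) + sleeps(1) = 5 ✓
Line 2: three(1) + cloudy(2) + watermelon(4) = 7 ✓
Line 3: your(1) + sleeping(2) + white(1) + coat(1) = 5 ✓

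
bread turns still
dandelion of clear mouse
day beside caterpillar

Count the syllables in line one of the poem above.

Line one: bread(1) + turns(1) + still(1) = 3

3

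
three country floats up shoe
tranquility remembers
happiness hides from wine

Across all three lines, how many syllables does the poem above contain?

Line 1: three(1) + country(2) + floats(1) + up(1) + shoe(1) = 6
Line 2: tranquility(4) + remembers(3) = 7
Line 3: happiness(3) + hides(1) + from(1) + wine(1) = 6
Total: 6 + 7 + 6 = 19

19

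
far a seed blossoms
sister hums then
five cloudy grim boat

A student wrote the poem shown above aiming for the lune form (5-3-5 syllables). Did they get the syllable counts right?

Line 1: far(1) + a(1) + seed(1) + blossoms(2) = 5 ✓
Line 2: sister(2) + hums(1) + then(1) = 4 (expected 3)
Line 3: five(1) + cloudy(2) + grim(1) + boat(1) = 5 ✓

No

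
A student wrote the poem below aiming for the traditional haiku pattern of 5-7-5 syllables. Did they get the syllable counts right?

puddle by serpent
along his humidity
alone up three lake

Yes

Line 1: "puddle by serpent": 2+1+2 = 5 ✓
Line 2: "along his humidity": 2+1+4 = 7 ✓
Line 3: "alone up three lake": 2+1+1+1 = 5 ✓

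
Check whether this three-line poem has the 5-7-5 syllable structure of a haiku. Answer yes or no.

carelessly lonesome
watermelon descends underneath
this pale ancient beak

Line 1: "carelessly lonesome": 3+2 = 5 ✓
Line 2: "watermelon descends underneath": 4+2+3 = 9 (expected 7)
Line 3: "this pale ancient beak": 1+1+2+1 = 5 ✓

No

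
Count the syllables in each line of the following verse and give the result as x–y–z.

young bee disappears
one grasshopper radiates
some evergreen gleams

5–7–5

Line 1: "young bee disappears": 1+1+3 = 5
Line 2: "one grasshopper radiates": 1+3+3 = 7
Line 3: "some evergreen gleams": 1+3+1 = 5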